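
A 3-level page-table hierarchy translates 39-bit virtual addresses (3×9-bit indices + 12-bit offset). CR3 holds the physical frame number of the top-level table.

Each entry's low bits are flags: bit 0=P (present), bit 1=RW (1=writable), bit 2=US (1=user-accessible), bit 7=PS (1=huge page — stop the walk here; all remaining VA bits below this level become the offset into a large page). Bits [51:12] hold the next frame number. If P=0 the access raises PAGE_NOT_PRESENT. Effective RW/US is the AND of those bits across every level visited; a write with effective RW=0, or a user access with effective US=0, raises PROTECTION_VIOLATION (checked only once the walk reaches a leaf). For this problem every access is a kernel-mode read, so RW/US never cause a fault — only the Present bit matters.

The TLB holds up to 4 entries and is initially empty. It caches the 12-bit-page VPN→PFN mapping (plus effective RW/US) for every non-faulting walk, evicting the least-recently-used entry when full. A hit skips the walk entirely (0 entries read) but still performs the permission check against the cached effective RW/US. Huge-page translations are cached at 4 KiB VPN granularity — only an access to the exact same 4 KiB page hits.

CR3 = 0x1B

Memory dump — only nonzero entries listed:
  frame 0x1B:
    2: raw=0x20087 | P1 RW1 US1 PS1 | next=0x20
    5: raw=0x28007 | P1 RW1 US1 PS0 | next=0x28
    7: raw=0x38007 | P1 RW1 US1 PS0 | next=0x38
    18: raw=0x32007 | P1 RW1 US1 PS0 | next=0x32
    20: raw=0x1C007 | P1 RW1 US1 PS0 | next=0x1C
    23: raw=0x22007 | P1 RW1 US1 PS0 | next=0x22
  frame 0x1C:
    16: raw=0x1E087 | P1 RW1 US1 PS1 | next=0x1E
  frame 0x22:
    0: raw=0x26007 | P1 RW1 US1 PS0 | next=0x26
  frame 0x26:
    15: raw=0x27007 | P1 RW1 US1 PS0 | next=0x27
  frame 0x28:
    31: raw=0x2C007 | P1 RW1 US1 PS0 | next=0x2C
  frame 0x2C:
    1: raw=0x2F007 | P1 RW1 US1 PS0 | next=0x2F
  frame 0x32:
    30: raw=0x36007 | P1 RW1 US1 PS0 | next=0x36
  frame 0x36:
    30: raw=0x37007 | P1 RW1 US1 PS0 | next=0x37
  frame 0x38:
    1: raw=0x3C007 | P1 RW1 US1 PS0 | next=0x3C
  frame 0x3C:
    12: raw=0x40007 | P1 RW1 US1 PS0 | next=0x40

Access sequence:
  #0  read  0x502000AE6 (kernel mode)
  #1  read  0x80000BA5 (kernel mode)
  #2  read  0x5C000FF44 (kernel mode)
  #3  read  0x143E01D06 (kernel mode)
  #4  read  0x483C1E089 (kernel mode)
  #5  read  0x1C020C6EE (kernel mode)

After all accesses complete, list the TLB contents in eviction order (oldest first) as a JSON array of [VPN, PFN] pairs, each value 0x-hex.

Per-access translation:
#0 VA=0x502000AE6 (r,kernel):
  [0] read 0x1B idx=20: raw=0x1C007 flags P=1 W=1 U=1 S=0
  [1] read 0x1C idx=16: raw=0x1E087 flags P=1 W=1 U=1 S=1
  ✓ 0x1EAE6 (huge @L1)  — 2 lookups
#1 VA=0x80000BA5 (r,kernel):
  [0] read 0x1B idx=2: raw=0x20087 flags P=1 W=1 U=1 S=1
  ✓ 0x20BA5 (huge @L0)  — 1 lookups
#2 VA=0x5C000FF44 (r,kernel):
  [0] read 0x1B idx=23: raw=0x22007 flags P=1 W=1 U=1 S=0
  [1] read 0x22 idx=0: raw=0x26007 flags P=1 W=1 U=1 S=0
  [2] read 0x26 idx=15: raw=0x27007 flags P=1 W=1 U=1 S=0
  ✓ 0x27F44  — 3 lookups
#3 VA=0x143E01D06 (r,kernel):
  [0] read 0x1B idx=5: raw=0x28007 flags P=1 W=1 U=1 S=0
  [1] read 0x28 idx=31: raw=0x2C007 flags P=1 W=1 U=1 S=0
  [2] read 0x2C idx=1: raw=0x2F007 flags P=1 W=1 U=1 S=0
  ✓ 0x2FD06  — 3 lookups
#4 VA=0x483C1E089 (r,kernel):
  [0] read 0x1B idx=18: raw=0x32007 flags P=1 W=1 U=1 S=0
  [1] read 0x32 idx=30: raw=0x36007 flags P=1 W=1 U=1 S=0
  [2] read 0x36 idx=30: raw=0x37007 flags P=1 W=1 U=1 S=0
  ✓ 0x37089  — 3 lookups
#5 VA=0x1C020C6EE (r,kernel):
  [0] read 0x1B idx=7: raw=0x38007 flags P=1 W=1 U=1 S=0
  [1] read 0x38 idx=1: raw=0x3C007 flags P=1 W=1 U=1 S=0
  [2] read 0x3C idx=12: raw=0x40007 flags P=1 W=1 U=1 S=0
  ✓ 0x406EE  — 3 lookups

TLB: [["0x5C000F", "0x27"], ["0x143E01", "0x2F"], ["0x483C1E", "0x37"], ["0x1C020C", "0x40"]]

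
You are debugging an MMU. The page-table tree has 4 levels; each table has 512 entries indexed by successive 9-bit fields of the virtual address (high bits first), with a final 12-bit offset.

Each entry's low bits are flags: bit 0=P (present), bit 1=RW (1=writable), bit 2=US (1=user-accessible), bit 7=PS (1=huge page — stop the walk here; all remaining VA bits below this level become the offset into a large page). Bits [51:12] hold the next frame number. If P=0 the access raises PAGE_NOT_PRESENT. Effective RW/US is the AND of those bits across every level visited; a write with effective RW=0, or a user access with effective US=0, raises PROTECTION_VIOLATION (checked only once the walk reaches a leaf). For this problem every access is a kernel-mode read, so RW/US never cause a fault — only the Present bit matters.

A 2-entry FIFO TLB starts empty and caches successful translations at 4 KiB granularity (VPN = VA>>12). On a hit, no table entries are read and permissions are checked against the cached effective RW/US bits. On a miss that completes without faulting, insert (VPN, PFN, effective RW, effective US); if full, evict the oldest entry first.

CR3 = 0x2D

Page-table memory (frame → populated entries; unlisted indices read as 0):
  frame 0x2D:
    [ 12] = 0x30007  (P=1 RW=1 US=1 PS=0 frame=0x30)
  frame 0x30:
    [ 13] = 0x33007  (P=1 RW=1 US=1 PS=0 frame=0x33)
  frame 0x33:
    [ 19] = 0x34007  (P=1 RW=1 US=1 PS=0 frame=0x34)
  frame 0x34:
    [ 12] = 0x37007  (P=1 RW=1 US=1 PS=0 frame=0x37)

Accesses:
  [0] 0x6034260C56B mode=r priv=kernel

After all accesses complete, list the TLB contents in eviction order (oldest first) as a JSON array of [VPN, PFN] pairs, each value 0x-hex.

Trace:
#0 VA=0x6034260C56B (r,kernel):
  L0 @0x2D[12] → 0x30007  P=1,RW=1,US=1,PS=0
  L1 @0x30[13] → 0x33007  P=1,RW=1,US=1,PS=0
  L2 @0x33[19] → 0x34007  P=1,RW=1,US=1,PS=0
  L3 @0x34[12] → 0x37007  P=1,RW=1,US=1,PS=0
  ✓ 0x3756B  — 4 lookups

TLB: [["0x6034260C", "0x37"]]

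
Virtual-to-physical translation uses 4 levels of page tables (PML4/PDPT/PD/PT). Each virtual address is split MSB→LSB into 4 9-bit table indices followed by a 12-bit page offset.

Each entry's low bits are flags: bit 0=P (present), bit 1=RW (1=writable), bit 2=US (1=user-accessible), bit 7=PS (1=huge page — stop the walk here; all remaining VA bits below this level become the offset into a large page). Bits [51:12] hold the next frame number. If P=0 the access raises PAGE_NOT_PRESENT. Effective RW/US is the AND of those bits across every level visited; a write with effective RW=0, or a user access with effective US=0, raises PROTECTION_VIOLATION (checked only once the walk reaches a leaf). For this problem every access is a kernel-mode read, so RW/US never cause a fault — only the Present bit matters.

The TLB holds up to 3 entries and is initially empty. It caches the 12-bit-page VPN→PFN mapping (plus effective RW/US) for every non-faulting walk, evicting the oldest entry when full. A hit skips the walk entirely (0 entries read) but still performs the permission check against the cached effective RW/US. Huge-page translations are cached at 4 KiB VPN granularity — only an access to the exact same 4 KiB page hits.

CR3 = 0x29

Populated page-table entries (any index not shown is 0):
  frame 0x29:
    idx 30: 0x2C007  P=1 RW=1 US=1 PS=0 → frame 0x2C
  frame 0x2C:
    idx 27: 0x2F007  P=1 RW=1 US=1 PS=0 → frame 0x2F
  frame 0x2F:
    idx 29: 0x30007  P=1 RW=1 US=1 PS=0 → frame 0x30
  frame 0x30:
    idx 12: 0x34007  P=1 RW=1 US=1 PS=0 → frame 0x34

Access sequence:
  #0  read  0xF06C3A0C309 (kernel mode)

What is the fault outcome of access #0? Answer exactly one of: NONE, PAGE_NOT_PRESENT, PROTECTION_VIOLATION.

Walk each access:
#0 VA=0xF06C3A0C309 (r,kernel):
  L0: frame=0x29 idx=30 entry=0x2C007 [P=1 RW=1 US=1 PS=0]
  L1: frame=0x2C idx=27 entry=0x2F007 [P=1 RW=1 US=1 PS=0]
  L2: frame=0x2F idx=29 entry=0x30007 [P=1 RW=1 US=1 PS=0]
  L3: frame=0x30 idx=12 entry=0x34007 [P=1 RW=1 US=1 PS=0]
  ✓ 0x34309  — 4 lookups

Access #0 fault: NONE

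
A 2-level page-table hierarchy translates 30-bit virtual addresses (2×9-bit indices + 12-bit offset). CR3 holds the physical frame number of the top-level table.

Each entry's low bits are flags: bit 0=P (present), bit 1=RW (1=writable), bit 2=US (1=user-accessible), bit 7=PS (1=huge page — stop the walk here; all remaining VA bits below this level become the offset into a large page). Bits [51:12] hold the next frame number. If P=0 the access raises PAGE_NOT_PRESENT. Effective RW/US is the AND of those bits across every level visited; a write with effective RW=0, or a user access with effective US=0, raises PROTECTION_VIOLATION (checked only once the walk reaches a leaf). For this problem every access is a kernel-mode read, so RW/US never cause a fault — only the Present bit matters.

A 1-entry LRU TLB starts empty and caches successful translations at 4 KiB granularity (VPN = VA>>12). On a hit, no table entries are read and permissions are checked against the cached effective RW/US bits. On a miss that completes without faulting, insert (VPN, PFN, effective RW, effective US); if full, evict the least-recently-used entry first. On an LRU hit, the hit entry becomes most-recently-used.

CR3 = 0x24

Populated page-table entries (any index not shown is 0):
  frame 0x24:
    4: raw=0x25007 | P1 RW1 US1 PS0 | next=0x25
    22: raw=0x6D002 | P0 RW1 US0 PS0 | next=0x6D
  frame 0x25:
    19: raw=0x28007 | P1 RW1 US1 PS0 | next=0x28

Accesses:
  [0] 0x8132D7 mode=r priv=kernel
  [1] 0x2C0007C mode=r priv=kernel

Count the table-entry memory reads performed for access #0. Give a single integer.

Walk each access:
#0 VA=0x8132D7 (r,kernel):
  L0 @0x24[4] → 0x25007  P=1,RW=1,US=1,PS=0
  L1 @0x25[19] → 0x28007  P=1,RW=1,US=1,PS=0
  ✓ 0x282D7  — 2 lookups
#1 VA=0x2C0007C (r,kernel):
  L0 @0x24[22] → 0x6D002  P=0,RW=1,US=0,PS=0
  → PAGE_NOT_PRESENT  (1 entries read)

Entries read for #0: 2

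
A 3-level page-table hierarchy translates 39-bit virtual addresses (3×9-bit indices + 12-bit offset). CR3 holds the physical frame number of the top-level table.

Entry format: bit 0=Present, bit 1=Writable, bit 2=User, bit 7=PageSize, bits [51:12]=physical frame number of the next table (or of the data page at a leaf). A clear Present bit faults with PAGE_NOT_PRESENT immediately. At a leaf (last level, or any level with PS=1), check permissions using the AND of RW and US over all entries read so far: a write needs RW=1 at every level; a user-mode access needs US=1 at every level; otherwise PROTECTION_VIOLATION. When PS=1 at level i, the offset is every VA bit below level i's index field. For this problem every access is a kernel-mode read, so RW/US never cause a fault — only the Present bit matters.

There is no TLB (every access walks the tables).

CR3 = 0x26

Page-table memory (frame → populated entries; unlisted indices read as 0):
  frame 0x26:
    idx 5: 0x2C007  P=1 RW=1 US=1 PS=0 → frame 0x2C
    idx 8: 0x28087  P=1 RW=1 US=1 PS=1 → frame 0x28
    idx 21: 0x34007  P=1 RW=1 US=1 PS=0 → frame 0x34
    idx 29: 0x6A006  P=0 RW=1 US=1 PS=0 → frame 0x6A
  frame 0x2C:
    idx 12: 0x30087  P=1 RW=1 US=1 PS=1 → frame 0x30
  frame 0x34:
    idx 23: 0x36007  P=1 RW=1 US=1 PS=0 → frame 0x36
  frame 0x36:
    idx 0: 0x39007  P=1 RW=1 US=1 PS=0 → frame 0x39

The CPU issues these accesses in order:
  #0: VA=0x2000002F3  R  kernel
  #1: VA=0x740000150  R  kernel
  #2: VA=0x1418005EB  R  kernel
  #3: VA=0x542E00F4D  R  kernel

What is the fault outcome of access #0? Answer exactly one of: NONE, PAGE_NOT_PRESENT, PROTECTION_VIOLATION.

Trace:
#0 VA=0x2000002F3 (r,kernel):
  L0: frame=0x26 idx=8 entry=0x28087 [P=1 RW=1 US=1 PS=1]
  ⇒ phys 0x282F3 (huge @L0)  [1 reads]
#1 VA=0x740000150 (r,kernel):
  L0: frame=0x26 idx=29 entry=0x6A006 [P=0 RW=1 US=1 PS=0]
  → PAGE_NOT_PRESENT  (1 entries read)
#2 VA=0x1418005EB (r,kernel):
  L0: frame=0x26 idx=5 entry=0x2C007 [P=1 RW=1 US=1 PS=0]
  L1: frame=0x2C idx=12 entry=0x30087 [P=1 RW=1 US=1 PS=1]
  ⇒ phys 0x305EB (huge @L1)  [2 reads]
#3 VA=0x542E00F4D (r,kernel):
  L0: frame=0x26 idx=21 entry=0x34007 [P=1 RW=1 US=1 PS=0]
  L1: frame=0x34 idx=23 entry=0x36007 [P=1 RW=1 US=1 PS=0]
  L2: frame=0x36 idx=0 entry=0x39007 [P=1 RW=1 US=1 PS=0]
  ⇒ phys 0x39F4D  [3 reads]

Access #0 fault: NONE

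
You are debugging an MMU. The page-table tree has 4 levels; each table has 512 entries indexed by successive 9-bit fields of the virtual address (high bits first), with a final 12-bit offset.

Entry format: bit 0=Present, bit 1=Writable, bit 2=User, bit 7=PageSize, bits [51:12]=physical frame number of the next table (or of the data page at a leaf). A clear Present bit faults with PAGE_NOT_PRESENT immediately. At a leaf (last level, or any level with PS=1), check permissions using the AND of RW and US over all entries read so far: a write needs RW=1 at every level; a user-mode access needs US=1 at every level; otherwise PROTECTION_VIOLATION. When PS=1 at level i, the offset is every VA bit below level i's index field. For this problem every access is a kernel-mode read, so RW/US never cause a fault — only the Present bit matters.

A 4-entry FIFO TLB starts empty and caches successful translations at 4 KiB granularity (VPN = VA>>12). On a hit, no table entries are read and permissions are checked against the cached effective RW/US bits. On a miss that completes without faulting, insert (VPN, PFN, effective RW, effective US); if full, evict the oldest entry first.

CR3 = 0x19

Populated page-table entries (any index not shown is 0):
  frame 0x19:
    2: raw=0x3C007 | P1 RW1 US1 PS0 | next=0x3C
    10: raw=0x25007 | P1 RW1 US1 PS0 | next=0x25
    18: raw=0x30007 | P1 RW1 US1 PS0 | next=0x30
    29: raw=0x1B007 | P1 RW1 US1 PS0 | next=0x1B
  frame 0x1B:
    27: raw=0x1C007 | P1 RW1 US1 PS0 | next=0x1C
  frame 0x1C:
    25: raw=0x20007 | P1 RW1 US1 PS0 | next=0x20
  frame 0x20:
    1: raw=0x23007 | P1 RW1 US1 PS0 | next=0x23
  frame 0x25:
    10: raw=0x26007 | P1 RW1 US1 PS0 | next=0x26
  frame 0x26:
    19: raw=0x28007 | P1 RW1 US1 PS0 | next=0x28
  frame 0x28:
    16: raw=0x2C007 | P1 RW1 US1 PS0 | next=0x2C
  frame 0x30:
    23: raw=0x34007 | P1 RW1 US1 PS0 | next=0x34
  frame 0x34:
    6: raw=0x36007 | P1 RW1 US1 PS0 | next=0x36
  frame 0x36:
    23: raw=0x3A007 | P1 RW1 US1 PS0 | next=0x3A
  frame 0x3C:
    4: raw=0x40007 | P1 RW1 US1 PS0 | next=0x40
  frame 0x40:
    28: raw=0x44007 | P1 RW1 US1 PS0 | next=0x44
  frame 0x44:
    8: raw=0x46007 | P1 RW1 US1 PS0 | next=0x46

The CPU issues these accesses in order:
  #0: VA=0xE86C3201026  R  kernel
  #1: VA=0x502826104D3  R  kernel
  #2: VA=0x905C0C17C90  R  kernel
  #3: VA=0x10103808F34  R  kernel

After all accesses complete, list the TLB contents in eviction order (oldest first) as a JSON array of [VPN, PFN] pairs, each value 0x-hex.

Per-access translation:
#0 VA=0xE86C3201026 (r,kernel):
  L0: frame=0x19 idx=29 entry=0x1B007 [P=1 RW=1 US=1 PS=0]
  L1: frame=0x1B idx=27 entry=0x1C007 [P=1 RW=1 US=1 PS=0]
  L2: frame=0x1C idx=25 entry=0x20007 [P=1 RW=1 US=1 PS=0]
  L3: frame=0x20 idx=1 entry=0x23007 [P=1 RW=1 US=1 PS=0]
  → PA=0x23026  (4 entries read)
#1 VA=0x502826104D3 (r,kernel):
  L0: frame=0x19 idx=10 entry=0x25007 [P=1 RW=1 US=1 PS=0]
  L1: frame=0x25 idx=10 entry=0x26007 [P=1 RW=1 US=1 PS=0]
  L2: frame=0x26 idx=19 entry=0x28007 [P=1 RW=1 US=1 PS=0]
  L3: frame=0x28 idx=16 entry=0x2C007 [P=1 RW=1 US=1 PS=0]
  → PA=0x2C4D3  (4 entries read)
#2 VA=0x905C0C17C90 (r,kernel):
  L0: frame=0x19 idx=18 entry=0x30007 [P=1 RW=1 US=1 PS=0]
  L1: frame=0x30 idx=23 entry=0x34007 [P=1 RW=1 US=1 PS=0]
  L2: frame=0x34 idx=6 entry=0x36007 [P=1 RW=1 US=1 PS=0]
  L3: frame=0x36 idx=23 entry=0x3A007 [P=1 RW=1 US=1 PS=0]
  → PA=0x3AC90  (4 entries read)
#3 VA=0x10103808F34 (r,kernel):
  L0: frame=0x19 idx=2 entry=0x3C007 [P=1 RW=1 US=1 PS=0]
  L1: frame=0x3C idx=4 entry=0x40007 [P=1 RW=1 US=1 PS=0]
  L2: frame=0x40 idx=28 entry=0x44007 [P=1 RW=1 US=1 PS=0]
  L3: frame=0x44 idx=8 entry=0x46007 [P=1 RW=1 US=1 PS=0]
  → PA=0x46F34  (4 entries read)

TLB: [["0xE86C3201", "0x23"], ["0x50282610", "0x2C"], ["0x905C0C17", "0x3A"], ["0x10103808", "0x46"]]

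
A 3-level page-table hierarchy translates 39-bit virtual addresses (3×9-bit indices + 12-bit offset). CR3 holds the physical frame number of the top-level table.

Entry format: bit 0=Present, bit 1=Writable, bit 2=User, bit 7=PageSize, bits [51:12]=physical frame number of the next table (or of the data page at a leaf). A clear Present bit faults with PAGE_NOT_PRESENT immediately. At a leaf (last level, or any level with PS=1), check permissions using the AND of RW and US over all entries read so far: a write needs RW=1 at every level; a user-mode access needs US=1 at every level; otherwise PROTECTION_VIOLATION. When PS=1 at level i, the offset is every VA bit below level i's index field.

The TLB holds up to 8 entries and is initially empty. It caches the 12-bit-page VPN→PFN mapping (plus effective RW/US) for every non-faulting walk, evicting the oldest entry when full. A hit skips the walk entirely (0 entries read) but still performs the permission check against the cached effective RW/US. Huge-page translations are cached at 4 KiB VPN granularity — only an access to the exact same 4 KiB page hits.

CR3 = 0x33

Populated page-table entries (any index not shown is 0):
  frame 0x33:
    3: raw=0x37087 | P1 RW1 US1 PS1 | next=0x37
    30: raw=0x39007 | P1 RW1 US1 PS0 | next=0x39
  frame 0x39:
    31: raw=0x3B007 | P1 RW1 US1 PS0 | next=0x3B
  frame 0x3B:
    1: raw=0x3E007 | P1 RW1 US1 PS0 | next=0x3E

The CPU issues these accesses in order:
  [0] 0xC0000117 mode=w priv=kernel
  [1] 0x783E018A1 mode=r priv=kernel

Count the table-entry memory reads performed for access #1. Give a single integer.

Walk each access:
#0 VA=0xC0000117 (w,kernel):
  lvl0: tbl 0x33, slot 3 ⇒ 0x37087 (P1/RW1/US1/PS1)
  ✓ 0x37117 (huge @L0)  — 1 lookups
#1 VA=0x783E018A1 (r,kernel):
  lvl0: tbl 0x33, slot 30 ⇒ 0x39007 (P1/RW1/US1/PS0)
  lvl1: tbl 0x39, slot 31 ⇒ 0x3B007 (P1/RW1/US1/PS0)
  lvl2: tbl 0x3B, slot 1 ⇒ 0x3E007 (P1/RW1/US1/PS0)
  ✓ 0x3E8A1  — 3 lookups

Entries read for #1: 3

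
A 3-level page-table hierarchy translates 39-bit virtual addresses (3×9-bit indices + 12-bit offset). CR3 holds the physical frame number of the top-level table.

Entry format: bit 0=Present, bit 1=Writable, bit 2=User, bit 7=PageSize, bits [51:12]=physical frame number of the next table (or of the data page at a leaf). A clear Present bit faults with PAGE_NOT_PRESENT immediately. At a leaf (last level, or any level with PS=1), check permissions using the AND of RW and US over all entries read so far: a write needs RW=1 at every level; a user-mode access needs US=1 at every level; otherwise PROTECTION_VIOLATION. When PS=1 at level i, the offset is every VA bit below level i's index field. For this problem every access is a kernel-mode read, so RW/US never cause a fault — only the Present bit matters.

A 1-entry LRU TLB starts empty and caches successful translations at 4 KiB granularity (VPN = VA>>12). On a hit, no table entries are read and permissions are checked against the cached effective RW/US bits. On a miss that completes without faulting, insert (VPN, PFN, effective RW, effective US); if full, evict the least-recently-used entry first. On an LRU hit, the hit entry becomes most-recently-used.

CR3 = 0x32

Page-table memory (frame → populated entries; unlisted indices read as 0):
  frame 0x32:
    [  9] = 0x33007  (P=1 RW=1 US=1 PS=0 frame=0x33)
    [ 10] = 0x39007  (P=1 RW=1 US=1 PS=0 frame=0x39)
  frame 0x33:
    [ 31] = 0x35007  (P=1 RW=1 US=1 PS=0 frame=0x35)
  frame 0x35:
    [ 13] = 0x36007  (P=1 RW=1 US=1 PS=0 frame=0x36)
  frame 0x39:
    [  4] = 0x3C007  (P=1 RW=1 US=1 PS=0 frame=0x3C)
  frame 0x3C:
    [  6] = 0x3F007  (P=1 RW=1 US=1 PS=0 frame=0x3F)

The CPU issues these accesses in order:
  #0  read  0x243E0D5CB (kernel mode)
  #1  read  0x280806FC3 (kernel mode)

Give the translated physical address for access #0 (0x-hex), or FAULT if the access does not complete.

Walk each access:
#0 VA=0x243E0D5CB (r,kernel):
  L0: frame=0x32 idx=9 entry=0x33007 [P=1 RW=1 US=1 PS=0]
  L1: frame=0x33 idx=31 entry=0x35007 [P=1 RW=1 US=1 PS=0]
  L2: frame=0x35 idx=13 entry=0x36007 [P=1 RW=1 US=1 PS=0]
  ⇒ phys 0x365CB  [3 reads]
#1 VA=0x280806FC3 (r,kernel):
  L0: frame=0x32 idx=10 entry=0x39007 [P=1 RW=1 US=1 PS=0]
  L1: frame=0x39 idx=4 entry=0x3C007 [P=1 RW=1 US=1 PS=0]
  L2: frame=0x3C idx=6 entry=0x3F007 [P=1 RW=1 US=1 PS=0]
  ⇒ phys 0x3FFC3  [3 reads]

Access #0 PA: 0x365CB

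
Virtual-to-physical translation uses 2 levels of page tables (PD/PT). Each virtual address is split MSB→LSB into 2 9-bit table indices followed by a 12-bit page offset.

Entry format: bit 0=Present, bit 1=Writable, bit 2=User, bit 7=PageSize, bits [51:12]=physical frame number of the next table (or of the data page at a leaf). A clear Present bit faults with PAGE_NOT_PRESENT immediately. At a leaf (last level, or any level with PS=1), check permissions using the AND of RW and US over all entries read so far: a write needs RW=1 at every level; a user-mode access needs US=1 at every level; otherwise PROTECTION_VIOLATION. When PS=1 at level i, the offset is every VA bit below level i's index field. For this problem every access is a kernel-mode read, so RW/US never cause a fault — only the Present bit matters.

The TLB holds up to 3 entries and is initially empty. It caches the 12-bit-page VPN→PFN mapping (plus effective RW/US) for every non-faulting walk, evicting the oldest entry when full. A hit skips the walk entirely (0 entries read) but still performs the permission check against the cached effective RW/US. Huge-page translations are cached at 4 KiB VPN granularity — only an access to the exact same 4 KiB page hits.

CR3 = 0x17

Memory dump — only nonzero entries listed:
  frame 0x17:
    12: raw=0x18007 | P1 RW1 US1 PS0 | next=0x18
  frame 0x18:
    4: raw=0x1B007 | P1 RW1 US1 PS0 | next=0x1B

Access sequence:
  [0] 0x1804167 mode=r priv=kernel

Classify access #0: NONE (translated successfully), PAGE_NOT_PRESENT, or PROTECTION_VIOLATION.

Walk each access:
#0 VA=0x1804167 (r,kernel):
  L0: frame=0x17 idx=12 entry=0x18007 [P=1 RW=1 US=1 PS=0]
  L1: frame=0x18 idx=4 entry=0x1B007 [P=1 RW=1 US=1 PS=0]
  ⇒ phys 0x1B167  [2 reads]

Access #0 fault: NONE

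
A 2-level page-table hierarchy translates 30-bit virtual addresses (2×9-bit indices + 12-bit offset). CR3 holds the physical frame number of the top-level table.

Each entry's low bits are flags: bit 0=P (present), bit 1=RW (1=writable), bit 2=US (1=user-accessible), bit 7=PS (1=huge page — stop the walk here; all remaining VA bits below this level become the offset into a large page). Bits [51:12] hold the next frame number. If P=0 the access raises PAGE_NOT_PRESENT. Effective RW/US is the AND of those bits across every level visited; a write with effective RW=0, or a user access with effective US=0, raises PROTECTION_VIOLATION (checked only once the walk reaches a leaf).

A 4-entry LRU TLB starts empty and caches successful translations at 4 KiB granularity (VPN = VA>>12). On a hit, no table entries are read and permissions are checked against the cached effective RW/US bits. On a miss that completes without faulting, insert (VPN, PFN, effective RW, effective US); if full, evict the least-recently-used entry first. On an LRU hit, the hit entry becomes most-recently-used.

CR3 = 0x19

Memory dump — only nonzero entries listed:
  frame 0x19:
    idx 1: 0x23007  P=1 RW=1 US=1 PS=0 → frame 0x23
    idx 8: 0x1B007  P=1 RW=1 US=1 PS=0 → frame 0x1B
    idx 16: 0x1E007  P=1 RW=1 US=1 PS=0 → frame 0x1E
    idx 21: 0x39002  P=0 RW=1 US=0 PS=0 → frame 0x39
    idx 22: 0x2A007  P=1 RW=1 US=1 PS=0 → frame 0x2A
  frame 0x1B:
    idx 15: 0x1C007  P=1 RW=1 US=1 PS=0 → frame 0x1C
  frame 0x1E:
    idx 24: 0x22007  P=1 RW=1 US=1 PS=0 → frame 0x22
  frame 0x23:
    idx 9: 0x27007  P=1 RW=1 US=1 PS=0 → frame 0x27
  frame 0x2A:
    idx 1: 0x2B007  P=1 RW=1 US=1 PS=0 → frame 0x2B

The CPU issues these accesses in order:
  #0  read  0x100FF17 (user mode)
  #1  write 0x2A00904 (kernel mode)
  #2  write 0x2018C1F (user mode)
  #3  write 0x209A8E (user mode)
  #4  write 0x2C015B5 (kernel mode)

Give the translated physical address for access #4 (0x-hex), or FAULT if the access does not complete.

Per-access translation:
#0 VA=0x100FF17 (r,user):
  L0 @0x19[8] → 0x1B007  P=1,RW=1,US=1,PS=0
  L1 @0x1B[15] → 0x1C007  P=1,RW=1,US=1,PS=0
  ✓ 0x1CF17  — 2 lookups
#1 VA=0x2A00904 (w,kernel):
  L0 @0x19[21] → 0x39002  P=0,RW=1,US=0,PS=0
  ✗ PAGE_NOT_PRESENT  [1 reads]
#2 VA=0x2018C1F (w,user):
  L0 @0x19[16] → 0x1E007  P=1,RW=1,US=1,PS=0
  L1 @0x1E[24] → 0x22007  P=1,RW=1,US=1,PS=0
  ✓ 0x22C1F  — 2 lookups
#3 VA=0x209A8E (w,user):
  L0 @0x19[1] → 0x23007  P=1,RW=1,US=1,PS=0
  L1 @0x23[9] → 0x27007  P=1,RW=1,US=1,PS=0
  ✓ 0x27A8E  — 2 lookups
#4 VA=0x2C015B5 (w,kernel):
  L0 @0x19[22] → 0x2A007  P=1,RW=1,US=1,PS=0
  L1 @0x2A[1] → 0x2B007  P=1,RW=1,US=1,PS=0
  ✓ 0x2B5B5  — 2 lookups

Access #4 PA: 0x2B5B5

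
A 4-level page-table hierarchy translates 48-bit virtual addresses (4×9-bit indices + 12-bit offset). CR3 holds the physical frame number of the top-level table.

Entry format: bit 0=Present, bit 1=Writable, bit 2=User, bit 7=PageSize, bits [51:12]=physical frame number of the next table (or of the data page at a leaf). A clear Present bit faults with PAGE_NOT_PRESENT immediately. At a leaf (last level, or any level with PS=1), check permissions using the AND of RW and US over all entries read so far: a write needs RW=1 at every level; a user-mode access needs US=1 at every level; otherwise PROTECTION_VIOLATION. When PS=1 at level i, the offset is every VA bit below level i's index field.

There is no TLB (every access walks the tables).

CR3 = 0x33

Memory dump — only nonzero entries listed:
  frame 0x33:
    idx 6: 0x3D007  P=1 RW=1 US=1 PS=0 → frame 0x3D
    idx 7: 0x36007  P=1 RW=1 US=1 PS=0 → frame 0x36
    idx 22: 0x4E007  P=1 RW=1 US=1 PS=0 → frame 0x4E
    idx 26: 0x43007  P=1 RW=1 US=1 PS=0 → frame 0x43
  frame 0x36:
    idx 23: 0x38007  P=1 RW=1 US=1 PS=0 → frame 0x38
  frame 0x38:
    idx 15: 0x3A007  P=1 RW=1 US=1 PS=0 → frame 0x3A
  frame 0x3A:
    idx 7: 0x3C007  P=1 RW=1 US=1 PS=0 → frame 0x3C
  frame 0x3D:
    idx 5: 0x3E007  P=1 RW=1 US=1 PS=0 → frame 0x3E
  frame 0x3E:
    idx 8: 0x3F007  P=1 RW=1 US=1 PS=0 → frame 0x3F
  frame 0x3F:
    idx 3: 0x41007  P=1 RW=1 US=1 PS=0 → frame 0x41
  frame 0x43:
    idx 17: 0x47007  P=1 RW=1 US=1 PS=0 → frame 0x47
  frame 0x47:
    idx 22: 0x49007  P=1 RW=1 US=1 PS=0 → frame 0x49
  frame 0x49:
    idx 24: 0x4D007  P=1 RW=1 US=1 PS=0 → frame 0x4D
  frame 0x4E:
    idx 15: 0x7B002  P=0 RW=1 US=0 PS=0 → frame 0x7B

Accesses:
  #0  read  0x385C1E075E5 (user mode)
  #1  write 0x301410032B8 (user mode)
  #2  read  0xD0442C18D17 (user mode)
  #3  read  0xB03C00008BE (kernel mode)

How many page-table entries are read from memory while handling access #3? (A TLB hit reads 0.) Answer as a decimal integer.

Per-access translation:
#0 VA=0x385C1E075E5 (r,user):
  L0: frame=0x33 idx=7 entry=0x36007 [P=1 RW=1 US=1 PS=0]
  L1: frame=0x36 idx=23 entry=0x38007 [P=1 RW=1 US=1 PS=0]
  L2: frame=0x38 idx=15 entry=0x3A007 [P=1 RW=1 US=1 PS=0]
  L3: frame=0x3A idx=7 entry=0x3C007 [P=1 RW=1 US=1 PS=0]
  ⇒ phys 0x3C5E5  [4 reads]
#1 VA=0x301410032B8 (w,user):
  L0: frame=0x33 idx=6 entry=0x3D007 [P=1 RW=1 US=1 PS=0]
  L1: frame=0x3D idx=5 entry=0x3E007 [P=1 RW=1 US=1 PS=0]
  L2: frame=0x3E idx=8 entry=0x3F007 [P=1 RW=1 US=1 PS=0]
  L3: frame=0x3F idx=3 entry=0x41007 [P=1 RW=1 US=1 PS=0]
  ⇒ phys 0x412B8  [4 reads]
#2 VA=0xD0442C18D17 (r,user):
  L0: frame=0x33 idx=26 entry=0x43007 [P=1 RW=1 US=1 PS=0]
  L1: frame=0x43 idx=17 entry=0x47007 [P=1 RW=1 US=1 PS=0]
  L2: frame=0x47 idx=22 entry=0x49007 [P=1 RW=1 US=1 PS=0]
  L3: frame=0x49 idx=24 entry=0x4D007 [P=1 RW=1 US=1 PS=0]
  ⇒ phys 0x4DD17  [4 reads]
#3 VA=0xB03C00008BE (r,kernel):
  L0: frame=0x33 idx=22 entry=0x4E007 [P=1 RW=1 US=1 PS=0]
  L1: frame=0x4E idx=15 entry=0x7B002 [P=0 RW=1 US=0 PS=0]
  → PAGE_NOT_PRESENT  (2 entries read)

Entries read for #3: 2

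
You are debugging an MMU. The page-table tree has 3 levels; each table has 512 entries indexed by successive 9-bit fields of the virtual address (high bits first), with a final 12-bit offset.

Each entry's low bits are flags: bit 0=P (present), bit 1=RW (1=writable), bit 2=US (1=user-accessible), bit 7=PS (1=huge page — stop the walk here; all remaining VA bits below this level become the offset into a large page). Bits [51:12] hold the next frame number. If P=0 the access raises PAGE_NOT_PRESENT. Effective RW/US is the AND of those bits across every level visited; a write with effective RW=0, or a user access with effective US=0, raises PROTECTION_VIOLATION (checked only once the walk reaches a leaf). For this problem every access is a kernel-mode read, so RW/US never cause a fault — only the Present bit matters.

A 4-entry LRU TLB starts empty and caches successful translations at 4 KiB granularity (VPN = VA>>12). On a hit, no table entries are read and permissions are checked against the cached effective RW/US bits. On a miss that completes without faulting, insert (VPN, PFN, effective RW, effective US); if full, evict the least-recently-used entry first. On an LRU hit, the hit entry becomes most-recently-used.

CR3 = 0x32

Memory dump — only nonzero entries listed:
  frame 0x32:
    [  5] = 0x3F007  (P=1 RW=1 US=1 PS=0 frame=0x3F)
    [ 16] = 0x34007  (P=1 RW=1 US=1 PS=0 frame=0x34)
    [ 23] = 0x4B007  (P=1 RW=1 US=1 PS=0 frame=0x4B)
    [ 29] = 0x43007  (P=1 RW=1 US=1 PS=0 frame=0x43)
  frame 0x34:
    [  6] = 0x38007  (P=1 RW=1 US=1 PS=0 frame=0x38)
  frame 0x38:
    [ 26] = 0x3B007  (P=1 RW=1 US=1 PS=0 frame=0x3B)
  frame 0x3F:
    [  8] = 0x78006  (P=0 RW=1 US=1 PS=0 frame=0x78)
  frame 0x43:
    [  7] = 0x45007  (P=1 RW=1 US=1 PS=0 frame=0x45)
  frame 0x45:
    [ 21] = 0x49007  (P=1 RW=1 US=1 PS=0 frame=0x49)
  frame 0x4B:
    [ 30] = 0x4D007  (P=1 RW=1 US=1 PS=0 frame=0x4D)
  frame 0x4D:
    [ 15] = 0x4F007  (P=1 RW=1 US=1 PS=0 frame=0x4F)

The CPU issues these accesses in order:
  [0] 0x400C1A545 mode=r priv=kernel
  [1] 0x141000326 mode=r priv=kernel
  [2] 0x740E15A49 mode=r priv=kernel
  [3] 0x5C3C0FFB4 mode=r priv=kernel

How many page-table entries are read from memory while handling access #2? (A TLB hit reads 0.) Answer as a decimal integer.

Per-access translation:
#0 VA=0x400C1A545 (r,kernel):
  [0] read 0x32 idx=16: raw=0x34007 flags P=1 W=1 U=1 S=0
  [1] read 0x34 idx=6: raw=0x38007 flags P=1 W=1 U=1 S=0
  [2] read 0x38 idx=26: raw=0x3B007 flags P=1 W=1 U=1 S=0
  → PA=0x3B545  (3 entries read)
#1 VA=0x141000326 (r,kernel):
  [0] read 0x32 idx=5: raw=0x3F007 flags P=1 W=1 U=1 S=0
  [1] read 0x3F idx=8: raw=0x78006 flags P=0 W=1 U=1 S=0
  ✗ PAGE_NOT_PRESENT  [2 reads]
#2 VA=0x740E15A49 (r,kernel):
  [0] read 0x32 idx=29: raw=0x43007 flags P=1 W=1 U=1 S=0
  [1] read 0x43 idx=7: raw=0x45007 flags P=1 W=1 U=1 S=0
  [2] read 0x45 idx=21: raw=0x49007 flags P=1 W=1 U=1 S=0
  → PA=0x49A49  (3 entries read)
#3 VA=0x5C3C0FFB4 (r,kernel):
  [0] read 0x32 idx=23: raw=0x4B007 flags P=1 W=1 U=1 S=0
  [1] read 0x4B idx=30: raw=0x4D007 flags P=1 W=1 U=1 S=0
  [2] read 0x4D idx=15: raw=0x4F007 flags P=1 W=1 U=1 S=0
  → PA=0x4FFB4  (3 entries read)

Entries read for #2: 3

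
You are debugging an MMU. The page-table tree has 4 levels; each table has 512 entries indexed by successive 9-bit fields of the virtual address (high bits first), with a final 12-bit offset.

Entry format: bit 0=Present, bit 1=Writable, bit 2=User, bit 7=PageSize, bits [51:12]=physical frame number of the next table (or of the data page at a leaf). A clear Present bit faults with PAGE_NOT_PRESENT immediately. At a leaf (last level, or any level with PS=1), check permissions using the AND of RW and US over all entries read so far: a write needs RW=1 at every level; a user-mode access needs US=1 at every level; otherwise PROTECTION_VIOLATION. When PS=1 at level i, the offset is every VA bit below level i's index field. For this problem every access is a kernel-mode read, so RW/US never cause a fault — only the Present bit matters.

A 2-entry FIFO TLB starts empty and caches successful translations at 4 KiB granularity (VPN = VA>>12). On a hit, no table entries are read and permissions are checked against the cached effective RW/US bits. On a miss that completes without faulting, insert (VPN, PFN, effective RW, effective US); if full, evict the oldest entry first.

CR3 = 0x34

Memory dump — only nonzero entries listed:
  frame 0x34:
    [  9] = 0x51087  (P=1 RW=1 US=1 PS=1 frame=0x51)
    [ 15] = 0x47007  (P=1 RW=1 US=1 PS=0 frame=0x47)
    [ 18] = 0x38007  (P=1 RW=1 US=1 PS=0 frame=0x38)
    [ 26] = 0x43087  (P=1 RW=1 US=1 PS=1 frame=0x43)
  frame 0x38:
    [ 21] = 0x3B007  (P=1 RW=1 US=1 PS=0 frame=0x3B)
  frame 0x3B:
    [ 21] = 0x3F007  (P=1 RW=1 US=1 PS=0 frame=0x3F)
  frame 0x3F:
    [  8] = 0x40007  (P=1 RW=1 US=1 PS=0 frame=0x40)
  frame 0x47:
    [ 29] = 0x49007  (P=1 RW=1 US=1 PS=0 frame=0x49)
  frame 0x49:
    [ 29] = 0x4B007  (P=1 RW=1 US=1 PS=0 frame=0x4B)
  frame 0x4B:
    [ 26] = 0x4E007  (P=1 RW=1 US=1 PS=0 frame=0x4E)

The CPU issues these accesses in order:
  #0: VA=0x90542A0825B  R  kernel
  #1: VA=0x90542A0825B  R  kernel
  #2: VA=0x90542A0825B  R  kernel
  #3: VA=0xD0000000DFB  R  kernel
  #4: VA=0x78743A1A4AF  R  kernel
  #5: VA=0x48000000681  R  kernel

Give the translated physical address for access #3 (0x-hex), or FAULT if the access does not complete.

Per-access translation:
#0 VA=0x90542A0825B (r,kernel):
  [0] read 0x34 idx=18: raw=0x38007 flags P=1 W=1 U=1 S=0
  [1] read 0x38 idx=21: raw=0x3B007 flags P=1 W=1 U=1 S=0
  [2] read 0x3B idx=21: raw=0x3F007 flags P=1 W=1 U=1 S=0
  [3] read 0x3F idx=8: raw=0x40007 flags P=1 W=1 U=1 S=0
  ✓ 0x4025B  — 4 lookups
#1 VA=0x90542A0825B (r,kernel):
  TLB hit vpn=0x90542A08 → PA=0x4025B
#2 VA=0x90542A0825B (r,kernel):
  TLB hit vpn=0x90542A08 → PA=0x4025B
#3 VA=0xD0000000DFB (r,kernel):
  [0] read 0x34 idx=26: raw=0x43087 flags P=1 W=1 U=1 S=1
  ✓ 0x43DFB (huge @L0)  — 1 lookups
#4 VA=0x78743A1A4AF (r,kernel):
  [0] read 0x34 idx=15: raw=0x47007 flags P=1 W=1 U=1 S=0
  [1] read 0x47 idx=29: raw=0x49007 flags P=1 W=1 U=1 S=0
  [2] read 0x49 idx=29: raw=0x4B007 flags P=1 W=1 U=1 S=0
  [3] read 0x4B idx=26: raw=0x4E007 flags P=1 W=1 U=1 S=0
  ✓ 0x4E4AF  — 4 lookups
#5 VA=0x48000000681 (r,kernel):
  [0] read 0x34 idx=9: raw=0x51087 flags P=1 W=1 U=1 S=1
  ✓ 0x51681 (huge @L0)  — 1 lookups

Access #3 PA: 0x43DFB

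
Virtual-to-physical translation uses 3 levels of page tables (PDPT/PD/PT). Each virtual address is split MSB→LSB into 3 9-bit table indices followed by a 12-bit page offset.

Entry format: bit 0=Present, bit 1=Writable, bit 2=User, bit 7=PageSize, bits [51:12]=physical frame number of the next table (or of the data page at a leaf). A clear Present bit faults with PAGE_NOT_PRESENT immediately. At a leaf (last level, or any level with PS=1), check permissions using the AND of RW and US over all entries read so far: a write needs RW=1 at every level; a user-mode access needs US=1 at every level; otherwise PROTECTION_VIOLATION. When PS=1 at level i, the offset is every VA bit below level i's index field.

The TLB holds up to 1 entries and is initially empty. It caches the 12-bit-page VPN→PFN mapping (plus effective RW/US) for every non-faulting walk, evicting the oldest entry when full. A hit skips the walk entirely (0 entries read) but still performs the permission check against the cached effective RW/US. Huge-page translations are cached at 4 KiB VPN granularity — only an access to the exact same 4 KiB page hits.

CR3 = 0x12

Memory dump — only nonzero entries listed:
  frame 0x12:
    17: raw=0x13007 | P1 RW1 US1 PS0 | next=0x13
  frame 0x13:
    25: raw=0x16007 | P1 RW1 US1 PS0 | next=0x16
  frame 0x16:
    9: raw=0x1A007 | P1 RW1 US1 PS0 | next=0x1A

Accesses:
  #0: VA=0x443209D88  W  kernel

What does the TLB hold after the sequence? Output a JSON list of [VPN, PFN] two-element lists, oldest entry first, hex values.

Per-access translation:
#0 VA=0x443209D88 (w,kernel):
  L0 @0x12[17] → 0x13007  P=1,RW=1,US=1,PS=0
  L1 @0x13[25] → 0x16007  P=1,RW=1,US=1,PS=0
  L2 @0x16[9] → 0x1A007  P=1,RW=1,US=1,PS=0
  → PA=0x1AD88  (3 entries read)

TLB: [["0x443209", "0x1A"]]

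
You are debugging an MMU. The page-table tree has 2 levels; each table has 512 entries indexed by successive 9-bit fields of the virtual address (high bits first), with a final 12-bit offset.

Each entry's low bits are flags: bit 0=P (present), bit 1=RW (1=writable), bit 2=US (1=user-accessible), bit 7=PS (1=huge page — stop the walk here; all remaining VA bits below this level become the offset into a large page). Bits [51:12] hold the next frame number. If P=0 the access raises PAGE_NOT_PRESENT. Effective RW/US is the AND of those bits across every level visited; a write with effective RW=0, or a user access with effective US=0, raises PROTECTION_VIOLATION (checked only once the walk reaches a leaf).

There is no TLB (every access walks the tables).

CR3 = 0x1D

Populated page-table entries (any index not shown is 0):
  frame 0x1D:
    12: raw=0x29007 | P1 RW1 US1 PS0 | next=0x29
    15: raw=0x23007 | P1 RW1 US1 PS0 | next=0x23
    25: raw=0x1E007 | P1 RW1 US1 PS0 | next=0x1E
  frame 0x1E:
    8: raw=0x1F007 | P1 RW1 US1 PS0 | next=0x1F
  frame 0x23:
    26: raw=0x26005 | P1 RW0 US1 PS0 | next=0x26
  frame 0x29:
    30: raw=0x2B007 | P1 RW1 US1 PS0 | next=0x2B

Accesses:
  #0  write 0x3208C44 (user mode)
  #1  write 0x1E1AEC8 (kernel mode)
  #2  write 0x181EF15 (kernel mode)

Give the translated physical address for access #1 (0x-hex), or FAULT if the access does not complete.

Per-access translation:
#0 VA=0x3208C44 (w,user):
  L0: frame=0x1D idx=25 entry=0x1E007 [P=1 RW=1 US=1 PS=0]
  L1: frame=0x1E idx=8 entry=0x1F007 [P=1 RW=1 US=1 PS=0]
  ✓ 0x1FC44  — 2 lookups
#1 VA=0x1E1AEC8 (w,kernel):
  L0: frame=0x1D idx=15 entry=0x23007 [P=1 RW=1 US=1 PS=0]
  L1: frame=0x23 idx=26 entry=0x26005 [P=1 RW=0 US=1 PS=0]
  ✗ PROTECTION_VIOLATION  [2 reads]
#2 VA=0x181EF15 (w,kernel):
  L0: frame=0x1D idx=12 entry=0x29007 [P=1 RW=1 US=1 PS=0]
  L1: frame=0x29 idx=30 entry=0x2B007 [P=1 RW=1 US=1 PS=0]
  ✓ 0x2BF15  — 2 lookups

Access #1 PA: FAULT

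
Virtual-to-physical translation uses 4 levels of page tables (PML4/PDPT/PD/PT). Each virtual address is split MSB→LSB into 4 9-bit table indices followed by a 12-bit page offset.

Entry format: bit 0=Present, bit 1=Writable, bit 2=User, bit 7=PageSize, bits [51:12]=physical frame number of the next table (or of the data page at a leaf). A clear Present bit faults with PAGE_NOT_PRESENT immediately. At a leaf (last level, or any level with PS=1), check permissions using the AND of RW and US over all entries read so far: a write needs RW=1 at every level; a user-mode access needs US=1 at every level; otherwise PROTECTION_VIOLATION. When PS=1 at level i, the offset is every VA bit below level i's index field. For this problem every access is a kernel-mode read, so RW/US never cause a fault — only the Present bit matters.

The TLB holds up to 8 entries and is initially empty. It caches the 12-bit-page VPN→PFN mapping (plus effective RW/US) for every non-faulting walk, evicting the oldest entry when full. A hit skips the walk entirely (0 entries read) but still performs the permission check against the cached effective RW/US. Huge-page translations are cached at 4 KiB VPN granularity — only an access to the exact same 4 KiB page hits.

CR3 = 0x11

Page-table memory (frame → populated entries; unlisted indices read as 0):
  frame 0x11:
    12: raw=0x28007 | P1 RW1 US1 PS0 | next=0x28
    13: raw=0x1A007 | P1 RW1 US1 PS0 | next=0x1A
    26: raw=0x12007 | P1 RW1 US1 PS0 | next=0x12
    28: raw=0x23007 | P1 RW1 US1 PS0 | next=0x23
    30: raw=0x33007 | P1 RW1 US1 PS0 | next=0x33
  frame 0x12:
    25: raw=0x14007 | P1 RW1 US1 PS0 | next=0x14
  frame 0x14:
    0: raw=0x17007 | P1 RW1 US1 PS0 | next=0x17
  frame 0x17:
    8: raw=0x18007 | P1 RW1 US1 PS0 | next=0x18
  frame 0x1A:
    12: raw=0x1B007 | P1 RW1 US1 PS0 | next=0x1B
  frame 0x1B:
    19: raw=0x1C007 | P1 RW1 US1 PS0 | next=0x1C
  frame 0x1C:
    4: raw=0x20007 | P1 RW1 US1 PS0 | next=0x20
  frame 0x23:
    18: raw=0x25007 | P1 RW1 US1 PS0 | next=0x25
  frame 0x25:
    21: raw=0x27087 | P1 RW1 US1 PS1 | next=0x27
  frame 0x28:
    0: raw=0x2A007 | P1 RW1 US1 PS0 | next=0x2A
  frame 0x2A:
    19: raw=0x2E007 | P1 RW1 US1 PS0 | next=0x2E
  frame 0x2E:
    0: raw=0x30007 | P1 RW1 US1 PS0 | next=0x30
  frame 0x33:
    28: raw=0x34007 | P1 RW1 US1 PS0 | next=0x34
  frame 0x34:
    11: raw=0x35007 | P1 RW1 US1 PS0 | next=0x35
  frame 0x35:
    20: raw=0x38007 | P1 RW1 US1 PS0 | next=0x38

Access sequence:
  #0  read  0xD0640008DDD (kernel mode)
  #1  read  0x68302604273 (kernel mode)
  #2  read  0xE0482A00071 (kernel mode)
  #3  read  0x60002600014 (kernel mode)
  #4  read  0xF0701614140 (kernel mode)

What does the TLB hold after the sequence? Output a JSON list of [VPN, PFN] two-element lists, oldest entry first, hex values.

Per-access translation:
#0 VA=0xD0640008DDD (r,kernel):
  L0 @0x11[26] → 0x12007  P=1,RW=1,US=1,PS=0
  L1 @0x12[25] → 0x14007  P=1,RW=1,US=1,PS=0
  L2 @0x14[0] → 0x17007  P=1,RW=1,US=1,PS=0
  L3 @0x17[8] → 0x18007  P=1,RW=1,US=1,PS=0
  ⇒ phys 0x18DDD  [4 reads]
#1 VA=0x68302604273 (r,kernel):
  L0 @0x11[13] → 0x1A007  P=1,RW=1,US=1,PS=0
  L1 @0x1A[12] → 0x1B007  P=1,RW=1,US=1,PS=0
  L2 @0x1B[19] → 0x1C007  P=1,RW=1,US=1,PS=0
  L3 @0x1C[4] → 0x20007  P=1,RW=1,US=1,PS=0
  ⇒ phys 0x20273  [4 reads]
#2 VA=0xE0482A00071 (r,kernel):
  L0 @0x11[28] → 0x23007  P=1,RW=1,US=1,PS=0
  L1 @0x23[18] → 0x25007  P=1,RW=1,US=1,PS=0
  L2 @0x25[21] → 0x27087  P=1,RW=1,US=1,PS=1
  ⇒ phys 0x27071 (huge @L2)  [3 reads]
#3 VA=0x60002600014 (r,kernel):
  L0 @0x11[12] → 0x28007  P=1,RW=1,US=1,PS=0
  L1 @0x28[0] → 0x2A007  P=1,RW=1,US=1,PS=0
  L2 @0x2A[19] → 0x2E007  P=1,RW=1,US=1,PS=0
  L3 @0x2E[0] → 0x30007  P=1,RW=1,US=1,PS=0
  ⇒ phys 0x30014  [4 reads]
#4 VA=0xF0701614140 (r,kernel):
  L0 @0x11[30] → 0x33007  P=1,RW=1,US=1,PS=0
  L1 @0x33[28] → 0x34007  P=1,RW=1,US=1,PS=0
  L2 @0x34[11] → 0x35007  P=1,RW=1,US=1,PS=0
  L3 @0x35[20] → 0x38007  P=1,RW=1,US=1,PS=0
  ⇒ phys 0x38140  [4 reads]

TLB: [["0xD0640008", "0x18"], ["0x68302604", "0x20"], ["0xE0482A00", "0x27"], ["0x60002600", "0x30"], ["0xF0701614", "0x38"]]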